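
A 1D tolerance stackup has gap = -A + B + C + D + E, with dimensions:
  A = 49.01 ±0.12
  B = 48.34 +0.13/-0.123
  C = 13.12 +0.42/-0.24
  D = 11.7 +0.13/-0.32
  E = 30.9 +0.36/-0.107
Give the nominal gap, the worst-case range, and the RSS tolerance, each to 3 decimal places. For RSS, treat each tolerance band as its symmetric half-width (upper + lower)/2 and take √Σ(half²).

nominal=55.050 wc=[54.140,56.210] rss=0.494

Stack each dimension's contribution:
  -A: nom -49.010 → Σnom=-49.010; wc +0.120/-0.120 → slack +0.120/-0.120; half-tol=0.120, Σhalf²=0.014400
  +B: nom +48.340 → Σnom=-0.670; wc +0.130/-0.123 → slack +0.250/-0.243; half-tol=0.127, Σhalf²=0.030402
  +C: nom +13.120 → Σnom=12.450; wc +0.420/-0.240 → slack +0.670/-0.483; half-tol=0.330, Σhalf²=0.139302
  +D: nom +11.700 → Σnom=24.150; wc +0.130/-0.320 → slack +0.800/-0.803; half-tol=0.225, Σhalf²=0.189927
  +E: nom +30.900 → Σnom=55.050; wc +0.360/-0.107 → slack +1.160/-0.910; half-tol=0.233, Σhalf²=0.244449
Nominal = 55.050. Worst-case = [55.050 - 0.910, 55.050 + 1.160] = [54.140, 56.210]. RSS = √0.244449 = 0.494.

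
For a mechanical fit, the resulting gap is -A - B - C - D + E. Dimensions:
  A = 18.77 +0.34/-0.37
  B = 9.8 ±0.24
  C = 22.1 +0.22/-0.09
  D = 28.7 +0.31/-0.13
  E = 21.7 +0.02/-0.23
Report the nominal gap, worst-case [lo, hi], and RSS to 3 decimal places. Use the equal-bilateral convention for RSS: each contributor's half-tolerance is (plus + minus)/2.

Stack each dimension's contribution:
  -A: nom -18.770 → Σnom=-18.770; wc +0.370/-0.340 → slack +0.370/-0.340; half-tol=0.355, Σhalf²=0.126025
  -B: nom -9.800 → Σnom=-28.570; wc +0.240/-0.240 → slack +0.610/-0.580; half-tol=0.240, Σhalf²=0.183625
  -C: nom -22.100 → Σnom=-50.670; wc +0.090/-0.220 → slack +0.700/-0.800; half-tol=0.155, Σhalf²=0.207650
  -D: nom -28.700 → Σnom=-79.370; wc +0.130/-0.310 → slack +0.830/-1.110; half-tol=0.220, Σhalf²=0.256050
  +E: nom +21.700 → Σnom=-57.670; wc +0.020/-0.230 → slack +0.850/-1.340; half-tol=0.125, Σhalf²=0.271675
Nominal = -57.670. Worst-case = [-57.670 - 1.340, -57.670 + 0.850] = [-59.010, -56.820]. RSS = √0.271675 = 0.521.

nominal=-57.670 wc=[-59.010,-56.820] rss=0.521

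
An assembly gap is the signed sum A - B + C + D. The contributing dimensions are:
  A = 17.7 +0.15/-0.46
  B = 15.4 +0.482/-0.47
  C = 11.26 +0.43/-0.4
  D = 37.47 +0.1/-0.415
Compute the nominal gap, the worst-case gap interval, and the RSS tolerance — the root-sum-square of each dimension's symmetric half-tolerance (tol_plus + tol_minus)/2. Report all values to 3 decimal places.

Stack each dimension's contribution:
  +A: nom +17.700 → Σnom=17.700; wc +0.150/-0.460 → slack +0.150/-0.460; half-tol=0.305, Σhalf²=0.093025
  -B: nom -15.400 → Σnom=2.300; wc +0.470/-0.482 → slack +0.620/-0.942; half-tol=0.476, Σhalf²=0.319601
  +C: nom +11.260 → Σnom=13.560; wc +0.430/-0.400 → slack +1.050/-1.342; half-tol=0.415, Σhalf²=0.491826
  +D: nom +37.470 → Σnom=51.030; wc +0.100/-0.415 → slack +1.150/-1.757; half-tol=0.258, Σhalf²=0.558132
Nominal = 51.030. Worst-case = [51.030 - 1.757, 51.030 + 1.150] = [49.273, 52.180]. RSS = √0.558132 = 0.747.

nominal=51.030 wc=[49.273,52.180] rss=0.747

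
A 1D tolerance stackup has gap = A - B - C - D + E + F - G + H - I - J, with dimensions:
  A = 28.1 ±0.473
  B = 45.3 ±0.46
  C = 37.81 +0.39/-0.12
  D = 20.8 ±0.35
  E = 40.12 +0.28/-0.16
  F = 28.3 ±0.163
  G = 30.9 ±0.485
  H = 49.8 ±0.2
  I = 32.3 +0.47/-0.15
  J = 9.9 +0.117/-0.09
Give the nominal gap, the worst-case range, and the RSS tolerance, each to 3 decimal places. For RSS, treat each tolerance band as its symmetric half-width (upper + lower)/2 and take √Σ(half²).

Stack each dimension's contribution:
  +A: nom +28.100 → Σnom=28.100; wc +0.473/-0.473 → slack +0.473/-0.473; half-tol=0.473, Σhalf²=0.223729
  -B: nom -45.300 → Σnom=-17.200; wc +0.460/-0.460 → slack +0.933/-0.933; half-tol=0.460, Σhalf²=0.435329
  -C: nom -37.810 → Σnom=-55.010; wc +0.120/-0.390 → slack +1.053/-1.323; half-tol=0.255, Σhalf²=0.500354
  -D: nom -20.800 → Σnom=-75.810; wc +0.350/-0.350 → slack +1.403/-1.673; half-tol=0.350, Σhalf²=0.622854
  +E: nom +40.120 → Σnom=-35.690; wc +0.280/-0.160 → slack +1.683/-1.833; half-tol=0.220, Σhalf²=0.671254
  +F: nom +28.300 → Σnom=-7.390; wc +0.163/-0.163 → slack +1.846/-1.996; half-tol=0.163, Σhalf²=0.697823
  -G: nom -30.900 → Σnom=-38.290; wc +0.485/-0.485 → slack +2.331/-2.481; half-tol=0.485, Σhalf²=0.933048
  +H: nom +49.800 → Σnom=11.510; wc +0.200/-0.200 → slack +2.531/-2.681; half-tol=0.200, Σhalf²=0.973048
  -I: nom -32.300 → Σnom=-20.790; wc +0.150/-0.470 → slack +2.681/-3.151; half-tol=0.310, Σhalf²=1.069148
  -J: nom -9.900 → Σnom=-30.690; wc +0.090/-0.117 → slack +2.771/-3.268; half-tol=0.104, Σhalf²=1.079860
Nominal = -30.690. Worst-case = [-30.690 - 3.268, -30.690 + 2.771] = [-33.958, -27.919]. RSS = √1.079860 = 1.039.

nominal=-30.690 wc=[-33.958,-27.919] rss=1.039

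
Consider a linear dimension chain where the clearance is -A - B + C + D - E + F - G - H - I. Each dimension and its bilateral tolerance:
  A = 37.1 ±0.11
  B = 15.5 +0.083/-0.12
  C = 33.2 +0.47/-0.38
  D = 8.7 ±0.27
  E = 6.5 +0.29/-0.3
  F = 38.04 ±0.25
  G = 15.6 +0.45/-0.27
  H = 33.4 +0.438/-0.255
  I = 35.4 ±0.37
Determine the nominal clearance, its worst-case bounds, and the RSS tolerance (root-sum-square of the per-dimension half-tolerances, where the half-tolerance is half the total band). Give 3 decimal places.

Stack each dimension's contribution:
  -A: nom -37.100 → Σnom=-37.100; wc +0.110/-0.110 → slack +0.110/-0.110; half-tol=0.110, Σhalf²=0.012100
  -B: nom -15.500 → Σnom=-52.600; wc +0.120/-0.083 → slack +0.230/-0.193; half-tol=0.102, Σhalf²=0.022402
  +C: nom +33.200 → Σnom=-19.400; wc +0.470/-0.380 → slack +0.700/-0.573; half-tol=0.425, Σhalf²=0.203027
  +D: nom +8.700 → Σnom=-10.700; wc +0.270/-0.270 → slack +0.970/-0.843; half-tol=0.270, Σhalf²=0.275927
  -E: nom -6.500 → Σnom=-17.200; wc +0.300/-0.290 → slack +1.270/-1.133; half-tol=0.295, Σhalf²=0.362952
  +F: nom +38.040 → Σnom=20.840; wc +0.250/-0.250 → slack +1.520/-1.383; half-tol=0.250, Σhalf²=0.425452
  -G: nom -15.600 → Σnom=5.240; wc +0.270/-0.450 → slack +1.790/-1.833; half-tol=0.360, Σhalf²=0.555052
  -H: nom -33.400 → Σnom=-28.160; wc +0.255/-0.438 → slack +2.045/-2.271; half-tol=0.347, Σhalf²=0.675114
  -I: nom -35.400 → Σnom=-63.560; wc +0.370/-0.370 → slack +2.415/-2.641; half-tol=0.370, Σhalf²=0.812014
Nominal = -63.560. Worst-case = [-63.560 - 2.641, -63.560 + 2.415] = [-66.201, -61.145]. RSS = √0.812014 = 0.901.

nominal=-63.560 wc=[-66.201,-61.145] rss=0.901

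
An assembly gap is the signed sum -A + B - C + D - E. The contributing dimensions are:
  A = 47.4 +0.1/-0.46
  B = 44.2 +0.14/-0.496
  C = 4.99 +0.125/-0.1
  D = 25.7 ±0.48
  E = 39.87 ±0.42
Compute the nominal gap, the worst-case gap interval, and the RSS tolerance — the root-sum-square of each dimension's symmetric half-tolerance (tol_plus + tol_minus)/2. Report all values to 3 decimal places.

Stack each dimension's contribution:
  -A: nom -47.400 → Σnom=-47.400; wc +0.460/-0.100 → slack +0.460/-0.100; half-tol=0.280, Σhalf²=0.078400
  +B: nom +44.200 → Σnom=-3.200; wc +0.140/-0.496 → slack +0.600/-0.596; half-tol=0.318, Σhalf²=0.179524
  -C: nom -4.990 → Σnom=-8.190; wc +0.100/-0.125 → slack +0.700/-0.721; half-tol=0.113, Σhalf²=0.192180
  +D: nom +25.700 → Σnom=17.510; wc +0.480/-0.480 → slack +1.180/-1.201; half-tol=0.480, Σhalf²=0.422580
  -E: nom -39.870 → Σnom=-22.360; wc +0.420/-0.420 → slack +1.600/-1.621; half-tol=0.420, Σhalf²=0.598980
Nominal = -22.360. Worst-case = [-22.360 - 1.621, -22.360 + 1.600] = [-23.981, -20.760]. RSS = √0.598980 = 0.774.

nominal=-22.360 wc=[-23.981,-20.760] rss=0.774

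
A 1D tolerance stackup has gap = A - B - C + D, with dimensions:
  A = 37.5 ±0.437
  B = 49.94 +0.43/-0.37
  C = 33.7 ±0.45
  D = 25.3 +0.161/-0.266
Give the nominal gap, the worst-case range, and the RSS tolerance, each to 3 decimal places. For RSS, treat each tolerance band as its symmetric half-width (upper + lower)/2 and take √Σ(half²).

Stack each dimension's contribution:
  +A: nom +37.500 → Σnom=37.500; wc +0.437/-0.437 → slack +0.437/-0.437; half-tol=0.437, Σhalf²=0.190969
  -B: nom -49.940 → Σnom=-12.440; wc +0.370/-0.430 → slack +0.807/-0.867; half-tol=0.400, Σhalf²=0.350969
  -C: nom -33.700 → Σnom=-46.140; wc +0.450/-0.450 → slack +1.257/-1.317; half-tol=0.450, Σhalf²=0.553469
  +D: nom +25.300 → Σnom=-20.840; wc +0.161/-0.266 → slack +1.418/-1.583; half-tol=0.214, Σhalf²=0.599051
Nominal = -20.840. Worst-case = [-20.840 - 1.583, -20.840 + 1.418] = [-22.423, -19.422]. RSS = √0.599051 = 0.774.

nominal=-20.840 wc=[-22.423,-19.422] rss=0.774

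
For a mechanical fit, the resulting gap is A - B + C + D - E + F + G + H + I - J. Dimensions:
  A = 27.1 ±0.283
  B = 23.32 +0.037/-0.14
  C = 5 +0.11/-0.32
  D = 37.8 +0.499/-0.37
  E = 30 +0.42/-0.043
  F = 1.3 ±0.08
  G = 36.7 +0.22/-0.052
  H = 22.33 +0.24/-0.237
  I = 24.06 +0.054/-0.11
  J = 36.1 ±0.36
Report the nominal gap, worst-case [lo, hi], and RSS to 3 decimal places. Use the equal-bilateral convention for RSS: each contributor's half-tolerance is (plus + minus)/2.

Stack each dimension's contribution:
  +A: nom +27.100 → Σnom=27.100; wc +0.283/-0.283 → slack +0.283/-0.283; half-tol=0.283, Σhalf²=0.080089
  -B: nom -23.320 → Σnom=3.780; wc +0.140/-0.037 → slack +0.423/-0.320; half-tol=0.089, Σhalf²=0.087921
  +C: nom +5.000 → Σnom=8.780; wc +0.110/-0.320 → slack +0.533/-0.640; half-tol=0.215, Σhalf²=0.134146
  +D: nom +37.800 → Σnom=46.580; wc +0.499/-0.370 → slack +1.032/-1.010; half-tol=0.434, Σhalf²=0.322936
  -E: nom -30.000 → Σnom=16.580; wc +0.043/-0.420 → slack +1.075/-1.430; half-tol=0.231, Σhalf²=0.376529
  +F: nom +1.300 → Σnom=17.880; wc +0.080/-0.080 → slack +1.155/-1.510; half-tol=0.080, Σhalf²=0.382929
  +G: nom +36.700 → Σnom=54.580; wc +0.220/-0.052 → slack +1.375/-1.562; half-tol=0.136, Σhalf²=0.401425
  +H: nom +22.330 → Σnom=76.910; wc +0.240/-0.237 → slack +1.615/-1.799; half-tol=0.238, Σhalf²=0.458307
  +I: nom +24.060 → Σnom=100.970; wc +0.054/-0.110 → slack +1.669/-1.909; half-tol=0.082, Σhalf²=0.465031
  -J: nom -36.100 → Σnom=64.870; wc +0.360/-0.360 → slack +2.029/-2.269; half-tol=0.360, Σhalf²=0.594631
Nominal = 64.870. Worst-case = [64.870 - 2.269, 64.870 + 2.029] = [62.601, 66.899]. RSS = √0.594631 = 0.771.

nominal=64.870 wc=[62.601,66.899] rss=0.771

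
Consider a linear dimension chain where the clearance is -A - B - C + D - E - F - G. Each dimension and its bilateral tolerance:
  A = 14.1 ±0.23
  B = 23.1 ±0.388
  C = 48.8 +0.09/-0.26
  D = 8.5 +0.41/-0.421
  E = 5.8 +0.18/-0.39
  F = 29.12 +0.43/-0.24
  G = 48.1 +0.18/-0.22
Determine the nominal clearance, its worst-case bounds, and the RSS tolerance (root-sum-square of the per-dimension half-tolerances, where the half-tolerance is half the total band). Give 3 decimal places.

Stack each dimension's contribution:
  -A: nom -14.100 → Σnom=-14.100; wc +0.230/-0.230 → slack +0.230/-0.230; half-tol=0.230, Σhalf²=0.052900
  -B: nom -23.100 → Σnom=-37.200; wc +0.388/-0.388 → slack +0.618/-0.618; half-tol=0.388, Σhalf²=0.203444
  -C: nom -48.800 → Σnom=-86.000; wc +0.260/-0.090 → slack +0.878/-0.708; half-tol=0.175, Σhalf²=0.234069
  +D: nom +8.500 → Σnom=-77.500; wc +0.410/-0.421 → slack +1.288/-1.129; half-tol=0.415, Σhalf²=0.406709
  -E: nom -5.800 → Σnom=-83.300; wc +0.390/-0.180 → slack +1.678/-1.309; half-tol=0.285, Σhalf²=0.487934
  -F: nom -29.120 → Σnom=-112.420; wc +0.240/-0.430 → slack +1.918/-1.739; half-tol=0.335, Σhalf²=0.600159
  -G: nom -48.100 → Σnom=-160.520; wc +0.220/-0.180 → slack +2.138/-1.919; half-tol=0.200, Σhalf²=0.640159
Nominal = -160.520. Worst-case = [-160.520 - 1.919, -160.520 + 2.138] = [-162.439, -158.382]. RSS = √0.640159 = 0.800.

nominal=-160.520 wc=[-162.439,-158.382] rss=0.800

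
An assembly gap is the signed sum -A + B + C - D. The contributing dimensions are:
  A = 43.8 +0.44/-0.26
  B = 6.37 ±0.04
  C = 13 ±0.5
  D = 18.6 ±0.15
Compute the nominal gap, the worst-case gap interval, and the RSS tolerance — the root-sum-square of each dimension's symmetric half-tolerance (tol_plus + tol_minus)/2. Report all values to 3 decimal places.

nominal=-43.030 wc=[-44.160,-42.080] rss=0.630

Stack each dimension's contribution:
  -A: nom -43.800 → Σnom=-43.800; wc +0.260/-0.440 → slack +0.260/-0.440; half-tol=0.350, Σhalf²=0.122500
  +B: nom +6.370 → Σnom=-37.430; wc +0.040/-0.040 → slack +0.300/-0.480; half-tol=0.040, Σhalf²=0.124100
  +C: nom +13.000 → Σnom=-24.430; wc +0.500/-0.500 → slack +0.800/-0.980; half-tol=0.500, Σhalf²=0.374100
  -D: nom -18.600 → Σnom=-43.030; wc +0.150/-0.150 → slack +0.950/-1.130; half-tol=0.150, Σhalf²=0.396600
Nominal = -43.030. Worst-case = [-43.030 - 1.130, -43.030 + 0.950] = [-44.160, -42.080]. RSS = √0.396600 = 0.630.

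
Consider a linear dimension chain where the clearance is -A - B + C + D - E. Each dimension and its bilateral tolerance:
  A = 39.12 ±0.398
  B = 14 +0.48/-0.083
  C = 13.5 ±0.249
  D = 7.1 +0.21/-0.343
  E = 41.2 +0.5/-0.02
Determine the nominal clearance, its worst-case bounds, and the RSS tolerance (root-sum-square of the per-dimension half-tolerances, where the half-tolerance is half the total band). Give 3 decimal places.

Stack each dimension's contribution:
  -A: nom -39.120 → Σnom=-39.120; wc +0.398/-0.398 → slack +0.398/-0.398; half-tol=0.398, Σhalf²=0.158404
  -B: nom -14.000 → Σnom=-53.120; wc +0.083/-0.480 → slack +0.481/-0.878; half-tol=0.281, Σhalf²=0.237646
  +C: nom +13.500 → Σnom=-39.620; wc +0.249/-0.249 → slack +0.730/-1.127; half-tol=0.249, Σhalf²=0.299647
  +D: nom +7.100 → Σnom=-32.520; wc +0.210/-0.343 → slack +0.940/-1.470; half-tol=0.277, Σhalf²=0.376100
  -E: nom -41.200 → Σnom=-73.720; wc +0.020/-0.500 → slack +0.960/-1.970; half-tol=0.260, Σhalf²=0.443700
Nominal = -73.720. Worst-case = [-73.720 - 1.970, -73.720 + 0.960] = [-75.690, -72.760]. RSS = √0.443700 = 0.666.

nominal=-73.720 wc=[-75.690,-72.760] rss=0.666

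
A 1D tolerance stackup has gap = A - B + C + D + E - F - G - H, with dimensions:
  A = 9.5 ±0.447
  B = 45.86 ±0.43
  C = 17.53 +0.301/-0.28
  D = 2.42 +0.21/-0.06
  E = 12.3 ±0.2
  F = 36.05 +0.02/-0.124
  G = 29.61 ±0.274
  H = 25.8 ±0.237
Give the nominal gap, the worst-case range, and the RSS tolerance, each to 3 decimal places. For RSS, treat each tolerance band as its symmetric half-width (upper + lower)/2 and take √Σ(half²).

nominal=-95.570 wc=[-97.518,-93.347] rss=0.815

Stack each dimension's contribution:
  +A: nom +9.500 → Σnom=9.500; wc +0.447/-0.447 → slack +0.447/-0.447; half-tol=0.447, Σhalf²=0.199809
  -B: nom -45.860 → Σnom=-36.360; wc +0.430/-0.430 → slack +0.877/-0.877; half-tol=0.430, Σhalf²=0.384709
  +C: nom +17.530 → Σnom=-18.830; wc +0.301/-0.280 → slack +1.178/-1.157; half-tol=0.290, Σhalf²=0.469099
  +D: nom +2.420 → Σnom=-16.410; wc +0.210/-0.060 → slack +1.388/-1.217; half-tol=0.135, Σhalf²=0.487324
  +E: nom +12.300 → Σnom=-4.110; wc +0.200/-0.200 → slack +1.588/-1.417; half-tol=0.200, Σhalf²=0.527324
  -F: nom -36.050 → Σnom=-40.160; wc +0.124/-0.020 → slack +1.712/-1.437; half-tol=0.072, Σhalf²=0.532508
  -G: nom -29.610 → Σnom=-69.770; wc +0.274/-0.274 → slack +1.986/-1.711; half-tol=0.274, Σhalf²=0.607584
  -H: nom -25.800 → Σnom=-95.570; wc +0.237/-0.237 → slack +2.223/-1.948; half-tol=0.237, Σhalf²=0.663753
Nominal = -95.570. Worst-case = [-95.570 - 1.948, -95.570 + 2.223] = [-97.518, -93.347]. RSS = √0.663753 = 0.815.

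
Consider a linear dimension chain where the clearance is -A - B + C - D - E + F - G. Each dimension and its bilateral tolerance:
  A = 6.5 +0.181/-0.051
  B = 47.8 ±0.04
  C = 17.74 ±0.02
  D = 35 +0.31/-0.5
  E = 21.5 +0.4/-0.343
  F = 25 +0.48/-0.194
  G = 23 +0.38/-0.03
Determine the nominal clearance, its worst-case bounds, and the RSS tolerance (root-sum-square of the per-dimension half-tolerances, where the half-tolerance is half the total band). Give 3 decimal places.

Stack each dimension's contribution:
  -A: nom -6.500 → Σnom=-6.500; wc +0.051/-0.181 → slack +0.051/-0.181; half-tol=0.116, Σhalf²=0.013456
  -B: nom -47.800 → Σnom=-54.300; wc +0.040/-0.040 → slack +0.091/-0.221; half-tol=0.040, Σhalf²=0.015056
  +C: nom +17.740 → Σnom=-36.560; wc +0.020/-0.020 → slack +0.111/-0.241; half-tol=0.020, Σhalf²=0.015456
  -D: nom -35.000 → Σnom=-71.560; wc +0.500/-0.310 → slack +0.611/-0.551; half-tol=0.405, Σhalf²=0.179481
  -E: nom -21.500 → Σnom=-93.060; wc +0.343/-0.400 → slack +0.954/-0.951; half-tol=0.372, Σhalf²=0.317493
  +F: nom +25.000 → Σnom=-68.060; wc +0.480/-0.194 → slack +1.434/-1.145; half-tol=0.337, Σhalf²=0.431062
  -G: nom -23.000 → Σnom=-91.060; wc +0.030/-0.380 → slack +1.464/-1.525; half-tol=0.205, Σhalf²=0.473087
Nominal = -91.060. Worst-case = [-91.060 - 1.525, -91.060 + 1.464] = [-92.585, -89.596]. RSS = √0.473087 = 0.688.

nominal=-91.060 wc=[-92.585,-89.596] rss=0.688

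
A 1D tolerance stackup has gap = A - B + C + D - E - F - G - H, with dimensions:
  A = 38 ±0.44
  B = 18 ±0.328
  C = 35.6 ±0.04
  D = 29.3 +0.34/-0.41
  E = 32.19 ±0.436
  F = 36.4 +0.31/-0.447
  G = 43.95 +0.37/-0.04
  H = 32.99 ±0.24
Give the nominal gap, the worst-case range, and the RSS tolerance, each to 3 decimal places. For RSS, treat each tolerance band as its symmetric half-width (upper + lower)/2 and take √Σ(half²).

Stack each dimension's contribution:
  +A: nom +38.000 → Σnom=38.000; wc +0.440/-0.440 → slack +0.440/-0.440; half-tol=0.440, Σhalf²=0.193600
  -B: nom -18.000 → Σnom=20.000; wc +0.328/-0.328 → slack +0.768/-0.768; half-tol=0.328, Σhalf²=0.301184
  +C: nom +35.600 → Σnom=55.600; wc +0.040/-0.040 → slack +0.808/-0.808; half-tol=0.040, Σhalf²=0.302784
  +D: nom +29.300 → Σnom=84.900; wc +0.340/-0.410 → slack +1.148/-1.218; half-tol=0.375, Σhalf²=0.443409
  -E: nom -32.190 → Σnom=52.710; wc +0.436/-0.436 → slack +1.584/-1.654; half-tol=0.436, Σhalf²=0.633505
  -F: nom -36.400 → Σnom=16.310; wc +0.447/-0.310 → slack +2.031/-1.964; half-tol=0.379, Σhalf²=0.776767
  -G: nom -43.950 → Σnom=-27.640; wc +0.040/-0.370 → slack +2.071/-2.334; half-tol=0.205, Σhalf²=0.818792
  -H: nom -32.990 → Σnom=-60.630; wc +0.240/-0.240 → slack +2.311/-2.574; half-tol=0.240, Σhalf²=0.876392
Nominal = -60.630. Worst-case = [-60.630 - 2.574, -60.630 + 2.311] = [-63.204, -58.319]. RSS = √0.876392 = 0.936.

nominal=-60.630 wc=[-63.204,-58.319] rss=0.936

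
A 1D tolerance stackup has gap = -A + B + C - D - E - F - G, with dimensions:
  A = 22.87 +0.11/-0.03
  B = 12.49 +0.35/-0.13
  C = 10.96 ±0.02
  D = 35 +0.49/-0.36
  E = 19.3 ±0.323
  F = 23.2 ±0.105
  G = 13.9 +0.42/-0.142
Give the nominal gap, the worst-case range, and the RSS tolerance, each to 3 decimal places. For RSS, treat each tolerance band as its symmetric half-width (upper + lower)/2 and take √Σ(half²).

nominal=-90.820 wc=[-92.418,-89.490] rss=0.662

Stack each dimension's contribution:
  -A: nom -22.870 → Σnom=-22.870; wc +0.030/-0.110 → slack +0.030/-0.110; half-tol=0.070, Σhalf²=0.004900
  +B: nom +12.490 → Σnom=-10.380; wc +0.350/-0.130 → slack +0.380/-0.240; half-tol=0.240, Σhalf²=0.062500
  +C: nom +10.960 → Σnom=0.580; wc +0.020/-0.020 → slack +0.400/-0.260; half-tol=0.020, Σhalf²=0.062900
  -D: nom -35.000 → Σnom=-34.420; wc +0.360/-0.490 → slack +0.760/-0.750; half-tol=0.425, Σhalf²=0.243525
  -E: nom -19.300 → Σnom=-53.720; wc +0.323/-0.323 → slack +1.083/-1.073; half-tol=0.323, Σhalf²=0.347854
  -F: nom -23.200 → Σnom=-76.920; wc +0.105/-0.105 → slack +1.188/-1.178; half-tol=0.105, Σhalf²=0.358879
  -G: nom -13.900 → Σnom=-90.820; wc +0.142/-0.420 → slack +1.330/-1.598; half-tol=0.281, Σhalf²=0.437840
Nominal = -90.820. Worst-case = [-90.820 - 1.598, -90.820 + 1.330] = [-92.418, -89.490]. RSS = √0.437840 = 0.662.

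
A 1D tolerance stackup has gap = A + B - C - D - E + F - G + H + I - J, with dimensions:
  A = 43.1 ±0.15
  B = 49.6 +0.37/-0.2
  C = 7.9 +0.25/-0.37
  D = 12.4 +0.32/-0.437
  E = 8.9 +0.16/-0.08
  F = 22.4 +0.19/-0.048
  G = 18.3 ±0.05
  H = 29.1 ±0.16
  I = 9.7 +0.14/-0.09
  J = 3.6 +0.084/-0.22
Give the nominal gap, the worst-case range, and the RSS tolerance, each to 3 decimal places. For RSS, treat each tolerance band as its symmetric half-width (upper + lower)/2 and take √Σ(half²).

Stack each dimension's contribution:
  +A: nom +43.100 → Σnom=43.100; wc +0.150/-0.150 → slack +0.150/-0.150; half-tol=0.150, Σhalf²=0.022500
  +B: nom +49.600 → Σnom=92.700; wc +0.370/-0.200 → slack +0.520/-0.350; half-tol=0.285, Σhalf²=0.103725
  -C: nom -7.900 → Σnom=84.800; wc +0.370/-0.250 → slack +0.890/-0.600; half-tol=0.310, Σhalf²=0.199825
  -D: nom -12.400 → Σnom=72.400; wc +0.437/-0.320 → slack +1.327/-0.920; half-tol=0.379, Σhalf²=0.343087
  -E: nom -8.900 → Σnom=63.500; wc +0.080/-0.160 → slack +1.407/-1.080; half-tol=0.120, Σhalf²=0.357487
  +F: nom +22.400 → Σnom=85.900; wc +0.190/-0.048 → slack +1.597/-1.128; half-tol=0.119, Σhalf²=0.371648
  -G: nom -18.300 → Σnom=67.600; wc +0.050/-0.050 → slack +1.647/-1.178; half-tol=0.050, Σhalf²=0.374148
  +H: nom +29.100 → Σnom=96.700; wc +0.160/-0.160 → slack +1.807/-1.338; half-tol=0.160, Σhalf²=0.399748
  +I: nom +9.700 → Σnom=106.400; wc +0.140/-0.090 → slack +1.947/-1.428; half-tol=0.115, Σhalf²=0.412973
  -J: nom -3.600 → Σnom=102.800; wc +0.220/-0.084 → slack +2.167/-1.512; half-tol=0.152, Σhalf²=0.436077
Nominal = 102.800. Worst-case = [102.800 - 1.512, 102.800 + 2.167] = [101.288, 104.967]. RSS = √0.436077 = 0.660.

nominal=102.800 wc=[101.288,104.967] rss=0.660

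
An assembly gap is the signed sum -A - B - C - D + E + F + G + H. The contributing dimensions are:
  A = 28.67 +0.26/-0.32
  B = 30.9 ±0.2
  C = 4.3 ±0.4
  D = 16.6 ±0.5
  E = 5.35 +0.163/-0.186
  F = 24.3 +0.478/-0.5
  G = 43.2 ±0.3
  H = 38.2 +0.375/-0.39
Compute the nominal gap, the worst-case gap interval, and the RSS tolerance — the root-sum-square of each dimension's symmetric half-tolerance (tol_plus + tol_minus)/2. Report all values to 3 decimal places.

Stack each dimension's contribution:
  -A: nom -28.670 → Σnom=-28.670; wc +0.320/-0.260 → slack +0.320/-0.260; half-tol=0.290, Σhalf²=0.084100
  -B: nom -30.900 → Σnom=-59.570; wc +0.200/-0.200 → slack +0.520/-0.460; half-tol=0.200, Σhalf²=0.124100
  -C: nom -4.300 → Σnom=-63.870; wc +0.400/-0.400 → slack +0.920/-0.860; half-tol=0.400, Σhalf²=0.284100
  -D: nom -16.600 → Σnom=-80.470; wc +0.500/-0.500 → slack +1.420/-1.360; half-tol=0.500, Σhalf²=0.534100
  +E: nom +5.350 → Σnom=-75.120; wc +0.163/-0.186 → slack +1.583/-1.546; half-tol=0.174, Σhalf²=0.564550
  +F: nom +24.300 → Σnom=-50.820; wc +0.478/-0.500 → slack +2.061/-2.046; half-tol=0.489, Σhalf²=0.803671
  +G: nom +43.200 → Σnom=-7.620; wc +0.300/-0.300 → slack +2.361/-2.346; half-tol=0.300, Σhalf²=0.893671
  +H: nom +38.200 → Σnom=30.580; wc +0.375/-0.390 → slack +2.736/-2.736; half-tol=0.383, Σhalf²=1.039977
Nominal = 30.580. Worst-case = [30.580 - 2.736, 30.580 + 2.736] = [27.844, 33.316]. RSS = √1.039977 = 1.020.

nominal=30.580 wc=[27.844,33.316] rss=1.020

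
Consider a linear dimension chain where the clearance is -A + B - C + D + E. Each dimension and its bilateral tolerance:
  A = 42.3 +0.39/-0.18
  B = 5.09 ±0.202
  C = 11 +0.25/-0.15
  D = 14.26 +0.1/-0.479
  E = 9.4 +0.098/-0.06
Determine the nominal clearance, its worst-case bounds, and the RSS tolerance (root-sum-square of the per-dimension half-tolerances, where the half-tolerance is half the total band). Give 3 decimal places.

nominal=-24.550 wc=[-25.931,-23.820] rss=0.502

Stack each dimension's contribution:
  -A: nom -42.300 → Σnom=-42.300; wc +0.180/-0.390 → slack +0.180/-0.390; half-tol=0.285, Σhalf²=0.081225
  +B: nom +5.090 → Σnom=-37.210; wc +0.202/-0.202 → slack +0.382/-0.592; half-tol=0.202, Σhalf²=0.122029
  -C: nom -11.000 → Σnom=-48.210; wc +0.150/-0.250 → slack +0.532/-0.842; half-tol=0.200, Σhalf²=0.162029
  +D: nom +14.260 → Σnom=-33.950; wc +0.100/-0.479 → slack +0.632/-1.321; half-tol=0.289, Σhalf²=0.245839
  +E: nom +9.400 → Σnom=-24.550; wc +0.098/-0.060 → slack +0.730/-1.381; half-tol=0.079, Σhalf²=0.252080
Nominal = -24.550. Worst-case = [-24.550 - 1.381, -24.550 + 0.730] = [-25.931, -23.820]. RSS = √0.252080 = 0.502.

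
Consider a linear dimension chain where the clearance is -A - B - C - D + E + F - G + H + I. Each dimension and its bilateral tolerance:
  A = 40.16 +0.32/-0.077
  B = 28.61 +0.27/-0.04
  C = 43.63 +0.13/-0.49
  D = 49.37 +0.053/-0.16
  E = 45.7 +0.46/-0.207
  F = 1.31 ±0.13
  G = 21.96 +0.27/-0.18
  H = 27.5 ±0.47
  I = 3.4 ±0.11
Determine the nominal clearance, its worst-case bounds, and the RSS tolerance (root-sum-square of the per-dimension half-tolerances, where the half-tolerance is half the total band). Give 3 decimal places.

Stack each dimension's contribution:
  -A: nom -40.160 → Σnom=-40.160; wc +0.077/-0.320 → slack +0.077/-0.320; half-tol=0.199, Σhalf²=0.039402
  -B: nom -28.610 → Σnom=-68.770; wc +0.040/-0.270 → slack +0.117/-0.590; half-tol=0.155, Σhalf²=0.063427
  -C: nom -43.630 → Σnom=-112.400; wc +0.490/-0.130 → slack +0.607/-0.720; half-tol=0.310, Σhalf²=0.159527
  -D: nom -49.370 → Σnom=-161.770; wc +0.160/-0.053 → slack +0.767/-0.773; half-tol=0.106, Σhalf²=0.170870
  +E: nom +45.700 → Σnom=-116.070; wc +0.460/-0.207 → slack +1.227/-0.980; half-tol=0.334, Σhalf²=0.282092
  +F: nom +1.310 → Σnom=-114.760; wc +0.130/-0.130 → slack +1.357/-1.110; half-tol=0.130, Σhalf²=0.298992
  -G: nom -21.960 → Σnom=-136.720; wc +0.180/-0.270 → slack +1.537/-1.380; half-tol=0.225, Σhalf²=0.349617
  +H: nom +27.500 → Σnom=-109.220; wc +0.470/-0.470 → slack +2.007/-1.850; half-tol=0.470, Σhalf²=0.570517
  +I: nom +3.400 → Σnom=-105.820; wc +0.110/-0.110 → slack +2.117/-1.960; half-tol=0.110, Σhalf²=0.582617
Nominal = -105.820. Worst-case = [-105.820 - 1.960, -105.820 + 2.117] = [-107.780, -103.703]. RSS = √0.582617 = 0.763.

nominal=-105.820 wc=[-107.780,-103.703] rss=0.763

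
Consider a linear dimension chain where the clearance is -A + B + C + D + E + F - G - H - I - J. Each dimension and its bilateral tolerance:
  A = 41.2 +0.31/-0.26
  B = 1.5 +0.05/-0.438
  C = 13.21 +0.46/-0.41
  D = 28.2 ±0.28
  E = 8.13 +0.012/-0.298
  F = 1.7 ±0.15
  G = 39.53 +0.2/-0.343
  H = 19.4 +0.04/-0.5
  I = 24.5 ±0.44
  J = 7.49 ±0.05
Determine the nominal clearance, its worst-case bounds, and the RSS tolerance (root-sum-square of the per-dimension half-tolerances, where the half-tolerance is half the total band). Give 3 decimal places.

nominal=-79.380 wc=[-81.996,-76.835] rss=0.893

Stack each dimension's contribution:
  -A: nom -41.200 → Σnom=-41.200; wc +0.260/-0.310 → slack +0.260/-0.310; half-tol=0.285, Σhalf²=0.081225
  +B: nom +1.500 → Σnom=-39.700; wc +0.050/-0.438 → slack +0.310/-0.748; half-tol=0.244, Σhalf²=0.140761
  +C: nom +13.210 → Σnom=-26.490; wc +0.460/-0.410 → slack +0.770/-1.158; half-tol=0.435, Σhalf²=0.329986
  +D: nom +28.200 → Σnom=1.710; wc +0.280/-0.280 → slack +1.050/-1.438; half-tol=0.280, Σhalf²=0.408386
  +E: nom +8.130 → Σnom=9.840; wc +0.012/-0.298 → slack +1.062/-1.736; half-tol=0.155, Σhalf²=0.432411
  +F: nom +1.700 → Σnom=11.540; wc +0.150/-0.150 → slack +1.212/-1.886; half-tol=0.150, Σhalf²=0.454911
  -G: nom -39.530 → Σnom=-27.990; wc +0.343/-0.200 → slack +1.555/-2.086; half-tol=0.272, Σhalf²=0.528623
  -H: nom -19.400 → Σnom=-47.390; wc +0.500/-0.040 → slack +2.055/-2.126; half-tol=0.270, Σhalf²=0.601523
  -I: nom -24.500 → Σnom=-71.890; wc +0.440/-0.440 → slack +2.495/-2.566; half-tol=0.440, Σhalf²=0.795123
  -J: nom -7.490 → Σnom=-79.380; wc +0.050/-0.050 → slack +2.545/-2.616; half-tol=0.050, Σhalf²=0.797623
Nominal = -79.380. Worst-case = [-79.380 - 2.616, -79.380 + 2.545] = [-81.996, -76.835]. RSS = √0.797623 = 0.893.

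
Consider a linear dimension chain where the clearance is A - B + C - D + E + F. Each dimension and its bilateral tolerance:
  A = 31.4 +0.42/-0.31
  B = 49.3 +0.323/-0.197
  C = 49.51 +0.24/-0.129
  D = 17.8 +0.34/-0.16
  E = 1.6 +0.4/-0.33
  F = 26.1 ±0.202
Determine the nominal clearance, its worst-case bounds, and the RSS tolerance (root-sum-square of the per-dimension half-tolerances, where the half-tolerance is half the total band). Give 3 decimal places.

nominal=41.510 wc=[39.876,43.129] rss=0.687

Stack each dimension's contribution:
  +A: nom +31.400 → Σnom=31.400; wc +0.420/-0.310 → slack +0.420/-0.310; half-tol=0.365, Σhalf²=0.133225
  -B: nom -49.300 → Σnom=-17.900; wc +0.197/-0.323 → slack +0.617/-0.633; half-tol=0.260, Σhalf²=0.200825
  +C: nom +49.510 → Σnom=31.610; wc +0.240/-0.129 → slack +0.857/-0.762; half-tol=0.184, Σhalf²=0.234865
  -D: nom -17.800 → Σnom=13.810; wc +0.160/-0.340 → slack +1.017/-1.102; half-tol=0.250, Σhalf²=0.297365
  +E: nom +1.600 → Σnom=15.410; wc +0.400/-0.330 → slack +1.417/-1.432; half-tol=0.365, Σhalf²=0.430590
  +F: nom +26.100 → Σnom=41.510; wc +0.202/-0.202 → slack +1.619/-1.634; half-tol=0.202, Σhalf²=0.471394
Nominal = 41.510. Worst-case = [41.510 - 1.634, 41.510 + 1.619] = [39.876, 43.129]. RSS = √0.471394 = 0.687.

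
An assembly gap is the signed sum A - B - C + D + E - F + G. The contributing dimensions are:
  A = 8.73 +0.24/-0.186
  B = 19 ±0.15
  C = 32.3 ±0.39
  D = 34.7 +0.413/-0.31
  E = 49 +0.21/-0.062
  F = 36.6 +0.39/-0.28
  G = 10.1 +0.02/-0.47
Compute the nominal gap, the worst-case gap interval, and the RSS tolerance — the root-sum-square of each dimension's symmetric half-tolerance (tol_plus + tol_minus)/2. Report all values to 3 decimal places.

nominal=14.630 wc=[12.672,16.333] rss=0.736

Stack each dimension's contribution:
  +A: nom +8.730 → Σnom=8.730; wc +0.240/-0.186 → slack +0.240/-0.186; half-tol=0.213, Σhalf²=0.045369
  -B: nom -19.000 → Σnom=-10.270; wc +0.150/-0.150 → slack +0.390/-0.336; half-tol=0.150, Σhalf²=0.067869
  -C: nom -32.300 → Σnom=-42.570; wc +0.390/-0.390 → slack +0.780/-0.726; half-tol=0.390, Σhalf²=0.219969
  +D: nom +34.700 → Σnom=-7.870; wc +0.413/-0.310 → slack +1.193/-1.036; half-tol=0.361, Σhalf²=0.350651
  +E: nom +49.000 → Σnom=41.130; wc +0.210/-0.062 → slack +1.403/-1.098; half-tol=0.136, Σhalf²=0.369147
  -F: nom -36.600 → Σnom=4.530; wc +0.280/-0.390 → slack +1.683/-1.488; half-tol=0.335, Σhalf²=0.481372
  +G: nom +10.100 → Σnom=14.630; wc +0.020/-0.470 → slack +1.703/-1.958; half-tol=0.245, Σhalf²=0.541397
Nominal = 14.630. Worst-case = [14.630 - 1.958, 14.630 + 1.703] = [12.672, 16.333]. RSS = √0.541397 = 0.736.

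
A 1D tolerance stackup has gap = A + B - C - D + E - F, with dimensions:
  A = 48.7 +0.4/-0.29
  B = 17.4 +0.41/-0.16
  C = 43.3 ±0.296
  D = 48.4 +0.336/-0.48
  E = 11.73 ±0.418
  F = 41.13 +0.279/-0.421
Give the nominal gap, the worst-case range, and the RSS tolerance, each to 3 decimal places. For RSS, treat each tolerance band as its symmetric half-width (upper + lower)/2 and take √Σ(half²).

nominal=-55.000 wc=[-56.779,-52.575] rss=0.867

Stack each dimension's contribution:
  +A: nom +48.700 → Σnom=48.700; wc +0.400/-0.290 → slack +0.400/-0.290; half-tol=0.345, Σhalf²=0.119025
  +B: nom +17.400 → Σnom=66.100; wc +0.410/-0.160 → slack +0.810/-0.450; half-tol=0.285, Σhalf²=0.200250
  -C: nom -43.300 → Σnom=22.800; wc +0.296/-0.296 → slack +1.106/-0.746; half-tol=0.296, Σhalf²=0.287866
  -D: nom -48.400 → Σnom=-25.600; wc +0.480/-0.336 → slack +1.586/-1.082; half-tol=0.408, Σhalf²=0.454330
  +E: nom +11.730 → Σnom=-13.870; wc +0.418/-0.418 → slack +2.004/-1.500; half-tol=0.418, Σhalf²=0.629054
  -F: nom -41.130 → Σnom=-55.000; wc +0.421/-0.279 → slack +2.425/-1.779; half-tol=0.350, Σhalf²=0.751554
Nominal = -55.000. Worst-case = [-55.000 - 1.779, -55.000 + 2.425] = [-56.779, -52.575]. RSS = √0.751554 = 0.867.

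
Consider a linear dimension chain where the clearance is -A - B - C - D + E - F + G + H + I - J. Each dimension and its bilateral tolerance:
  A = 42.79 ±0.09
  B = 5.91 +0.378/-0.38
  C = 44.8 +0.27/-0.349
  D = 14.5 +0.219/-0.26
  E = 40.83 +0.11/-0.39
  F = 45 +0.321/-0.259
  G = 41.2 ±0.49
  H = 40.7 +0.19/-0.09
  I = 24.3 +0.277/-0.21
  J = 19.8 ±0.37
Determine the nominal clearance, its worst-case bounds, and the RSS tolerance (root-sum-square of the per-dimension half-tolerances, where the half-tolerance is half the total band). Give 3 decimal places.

nominal=-25.770 wc=[-28.598,-22.995] rss=0.953

Stack each dimension's contribution:
  -A: nom -42.790 → Σnom=-42.790; wc +0.090/-0.090 → slack +0.090/-0.090; half-tol=0.090, Σhalf²=0.008100
  -B: nom -5.910 → Σnom=-48.700; wc +0.380/-0.378 → slack +0.470/-0.468; half-tol=0.379, Σhalf²=0.151741
  -C: nom -44.800 → Σnom=-93.500; wc +0.349/-0.270 → slack +0.819/-0.738; half-tol=0.309, Σhalf²=0.247531
  -D: nom -14.500 → Σnom=-108.000; wc +0.260/-0.219 → slack +1.079/-0.957; half-tol=0.239, Σhalf²=0.304891
  +E: nom +40.830 → Σnom=-67.170; wc +0.110/-0.390 → slack +1.189/-1.347; half-tol=0.250, Σhalf²=0.367391
  -F: nom -45.000 → Σnom=-112.170; wc +0.259/-0.321 → slack +1.448/-1.668; half-tol=0.290, Σhalf²=0.451491
  +G: nom +41.200 → Σnom=-70.970; wc +0.490/-0.490 → slack +1.938/-2.158; half-tol=0.490, Σhalf²=0.691591
  +H: nom +40.700 → Σnom=-30.270; wc +0.190/-0.090 → slack +2.128/-2.248; half-tol=0.140, Σhalf²=0.711191
  +I: nom +24.300 → Σnom=-5.970; wc +0.277/-0.210 → slack +2.405/-2.458; half-tol=0.243, Σhalf²=0.770484
  -J: nom -19.800 → Σnom=-25.770; wc +0.370/-0.370 → slack +2.775/-2.828; half-tol=0.370, Σhalf²=0.907384
Nominal = -25.770. Worst-case = [-25.770 - 2.828, -25.770 + 2.775] = [-28.598, -22.995]. RSS = √0.907384 = 0.953.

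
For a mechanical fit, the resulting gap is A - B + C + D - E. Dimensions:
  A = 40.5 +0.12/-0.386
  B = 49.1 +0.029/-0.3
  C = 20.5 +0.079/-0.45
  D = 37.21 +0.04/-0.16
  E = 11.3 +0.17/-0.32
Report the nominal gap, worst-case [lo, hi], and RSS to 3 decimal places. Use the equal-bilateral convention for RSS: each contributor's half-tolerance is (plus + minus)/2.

nominal=37.810 wc=[36.615,38.669] rss=0.481

Stack each dimension's contribution:
  +A: nom +40.500 → Σnom=40.500; wc +0.120/-0.386 → slack +0.120/-0.386; half-tol=0.253, Σhalf²=0.064009
  -B: nom -49.100 → Σnom=-8.600; wc +0.300/-0.029 → slack +0.420/-0.415; half-tol=0.165, Σhalf²=0.091069
  +C: nom +20.500 → Σnom=11.900; wc +0.079/-0.450 → slack +0.499/-0.865; half-tol=0.265, Σhalf²=0.161029
  +D: nom +37.210 → Σnom=49.110; wc +0.040/-0.160 → slack +0.539/-1.025; half-tol=0.100, Σhalf²=0.171030
  -E: nom -11.300 → Σnom=37.810; wc +0.320/-0.170 → slack +0.859/-1.195; half-tol=0.245, Σhalf²=0.231054
Nominal = 37.810. Worst-case = [37.810 - 1.195, 37.810 + 0.859] = [36.615, 38.669]. RSS = √0.231054 = 0.481.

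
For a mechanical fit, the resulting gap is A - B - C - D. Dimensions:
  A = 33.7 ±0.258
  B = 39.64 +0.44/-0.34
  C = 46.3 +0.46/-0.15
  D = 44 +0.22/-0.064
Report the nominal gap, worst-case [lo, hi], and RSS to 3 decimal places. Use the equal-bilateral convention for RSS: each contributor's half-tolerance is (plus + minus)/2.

nominal=-96.240 wc=[-97.618,-95.428] rss=0.576

Stack each dimension's contribution:
  +A: nom +33.700 → Σnom=33.700; wc +0.258/-0.258 → slack +0.258/-0.258; half-tol=0.258, Σhalf²=0.066564
  -B: nom -39.640 → Σnom=-5.940; wc +0.340/-0.440 → slack +0.598/-0.698; half-tol=0.390, Σhalf²=0.218664
  -C: nom -46.300 → Σnom=-52.240; wc +0.150/-0.460 → slack +0.748/-1.158; half-tol=0.305, Σhalf²=0.311689
  -D: nom -44.000 → Σnom=-96.240; wc +0.064/-0.220 → slack +0.812/-1.378; half-tol=0.142, Σhalf²=0.331853
Nominal = -96.240. Worst-case = [-96.240 - 1.378, -96.240 + 0.812] = [-97.618, -95.428]. RSS = √0.331853 = 0.576.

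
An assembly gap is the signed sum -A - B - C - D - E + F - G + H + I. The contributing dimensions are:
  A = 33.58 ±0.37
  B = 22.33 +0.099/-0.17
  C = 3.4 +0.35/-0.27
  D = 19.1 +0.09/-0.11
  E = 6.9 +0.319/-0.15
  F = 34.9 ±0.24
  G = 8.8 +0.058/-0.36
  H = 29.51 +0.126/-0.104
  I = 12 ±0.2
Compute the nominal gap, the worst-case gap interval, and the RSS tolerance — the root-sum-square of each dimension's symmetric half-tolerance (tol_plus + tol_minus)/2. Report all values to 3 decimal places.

nominal=-17.700 wc=[-19.530,-15.704] rss=0.686

Stack each dimension's contribution:
  -A: nom -33.580 → Σnom=-33.580; wc +0.370/-0.370 → slack +0.370/-0.370; half-tol=0.370, Σhalf²=0.136900
  -B: nom -22.330 → Σnom=-55.910; wc +0.170/-0.099 → slack +0.540/-0.469; half-tol=0.135, Σhalf²=0.154990
  -C: nom -3.400 → Σnom=-59.310; wc +0.270/-0.350 → slack +0.810/-0.819; half-tol=0.310, Σhalf²=0.251090
  -D: nom -19.100 → Σnom=-78.410; wc +0.110/-0.090 → slack +0.920/-0.909; half-tol=0.100, Σhalf²=0.261090
  -E: nom -6.900 → Σnom=-85.310; wc +0.150/-0.319 → slack +1.070/-1.228; half-tol=0.234, Σhalf²=0.316080
  +F: nom +34.900 → Σnom=-50.410; wc +0.240/-0.240 → slack +1.310/-1.468; half-tol=0.240, Σhalf²=0.373680
  -G: nom -8.800 → Σnom=-59.210; wc +0.360/-0.058 → slack +1.670/-1.526; half-tol=0.209, Σhalf²=0.417361
  +H: nom +29.510 → Σnom=-29.700; wc +0.126/-0.104 → slack +1.796/-1.630; half-tol=0.115, Σhalf²=0.430586
  +I: nom +12.000 → Σnom=-17.700; wc +0.200/-0.200 → slack +1.996/-1.830; half-tol=0.200, Σhalf²=0.470586
Nominal = -17.700. Worst-case = [-17.700 - 1.830, -17.700 + 1.996] = [-19.530, -15.704]. RSS = √0.470586 = 0.686.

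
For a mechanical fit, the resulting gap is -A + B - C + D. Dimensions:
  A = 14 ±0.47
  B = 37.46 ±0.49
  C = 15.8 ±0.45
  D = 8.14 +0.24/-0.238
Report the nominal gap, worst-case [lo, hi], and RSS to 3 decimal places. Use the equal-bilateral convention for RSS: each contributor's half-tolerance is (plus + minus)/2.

nominal=15.800 wc=[14.152,17.450] rss=0.849

Stack each dimension's contribution:
  -A: nom -14.000 → Σnom=-14.000; wc +0.470/-0.470 → slack +0.470/-0.470; half-tol=0.470, Σhalf²=0.220900
  +B: nom +37.460 → Σnom=23.460; wc +0.490/-0.490 → slack +0.960/-0.960; half-tol=0.490, Σhalf²=0.461000
  -C: nom -15.800 → Σnom=7.660; wc +0.450/-0.450 → slack +1.410/-1.410; half-tol=0.450, Σhalf²=0.663500
  +D: nom +8.140 → Σnom=15.800; wc +0.240/-0.238 → slack +1.650/-1.648; half-tol=0.239, Σhalf²=0.720621
Nominal = 15.800. Worst-case = [15.800 - 1.648, 15.800 + 1.650] = [14.152, 17.450]. RSS = √0.720621 = 0.849.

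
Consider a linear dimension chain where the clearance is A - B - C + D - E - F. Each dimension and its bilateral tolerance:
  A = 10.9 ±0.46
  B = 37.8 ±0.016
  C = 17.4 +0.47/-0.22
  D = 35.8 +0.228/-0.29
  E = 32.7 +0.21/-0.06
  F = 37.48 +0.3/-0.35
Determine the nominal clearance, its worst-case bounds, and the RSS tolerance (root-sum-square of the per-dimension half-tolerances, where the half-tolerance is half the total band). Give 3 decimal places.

nominal=-78.680 wc=[-80.426,-77.346] rss=0.722

Stack each dimension's contribution:
  +A: nom +10.900 → Σnom=10.900; wc +0.460/-0.460 → slack +0.460/-0.460; half-tol=0.460, Σhalf²=0.211600
  -B: nom -37.800 → Σnom=-26.900; wc +0.016/-0.016 → slack +0.476/-0.476; half-tol=0.016, Σhalf²=0.211856
  -C: nom -17.400 → Σnom=-44.300; wc +0.220/-0.470 → slack +0.696/-0.946; half-tol=0.345, Σhalf²=0.330881
  +D: nom +35.800 → Σnom=-8.500; wc +0.228/-0.290 → slack +0.924/-1.236; half-tol=0.259, Σhalf²=0.397962
  -E: nom -32.700 → Σnom=-41.200; wc +0.060/-0.210 → slack +0.984/-1.446; half-tol=0.135, Σhalf²=0.416187
  -F: nom -37.480 → Σnom=-78.680; wc +0.350/-0.300 → slack +1.334/-1.746; half-tol=0.325, Σhalf²=0.521812
Nominal = -78.680. Worst-case = [-78.680 - 1.746, -78.680 + 1.334] = [-80.426, -77.346]. RSS = √0.521812 = 0.722.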